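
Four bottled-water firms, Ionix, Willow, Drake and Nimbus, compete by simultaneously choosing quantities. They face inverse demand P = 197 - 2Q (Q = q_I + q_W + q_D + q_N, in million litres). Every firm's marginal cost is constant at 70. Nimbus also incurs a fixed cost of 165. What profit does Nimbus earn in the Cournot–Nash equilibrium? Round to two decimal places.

Each firm earns π_i = (197 - 2Q)q_i - 70q_i.
Setting ∂π_i/∂q_i = 0 with rivals' quantities fixed: 127 - 4q_i - 2·Σ_{j≠i} q_j = 0.
With identical firms every q_j equals q_i, so Σ_{j≠i} q_j = 3q_i and 127 = 10q_i, giving q_i = 127/10.
Price P = 197 - 2·(254/5) = 477/5.
Nimbus's profit: (477/5 - 70)·(127/10) - 165 = 157.5800.

157.58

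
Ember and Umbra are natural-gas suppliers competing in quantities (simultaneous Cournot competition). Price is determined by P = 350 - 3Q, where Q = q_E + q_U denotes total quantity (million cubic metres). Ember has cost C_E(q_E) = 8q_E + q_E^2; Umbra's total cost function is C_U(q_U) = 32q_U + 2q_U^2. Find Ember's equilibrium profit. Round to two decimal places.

Ember's profit: π_E = (350 - 3Q)q_E - (8q_E + q_E²). Setting ∂π_E/∂q_E = 0: 342 - 8q_E - 3(q_U) = 0.
Umbra's first-order condition: 318 - 10q_U - 3(q_E) = 0.
So q_E = (342 - 3q_U)/8 and q_U = (318 - 3q_E)/10.
Solving the pair: q_E = 34.7324, q_U = 1518/71.
Price P = 350 - 3·56.1127 = 181.6620.
Ember's profit: 181.6620·34.7324 - 8·34.7324 - 34.7324² = 4825.3569.

4825.36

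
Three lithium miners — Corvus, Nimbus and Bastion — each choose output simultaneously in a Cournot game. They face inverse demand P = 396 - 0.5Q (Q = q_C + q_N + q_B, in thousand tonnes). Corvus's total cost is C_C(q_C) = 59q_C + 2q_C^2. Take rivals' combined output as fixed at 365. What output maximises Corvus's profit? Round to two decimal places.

30.90

With rivals' combined output fixed at 365, Corvus's profit is π_C = (396 - (1/2)·365 - (1/2)q_C)q_C - (59q_C + 2q_C²) = (427/2 - (1/2)q_C)q_C - (59q_C + 2q_C²).
∂π_C/∂q_C = 309/2 - 5q_C = 0, so q_C = 309/10.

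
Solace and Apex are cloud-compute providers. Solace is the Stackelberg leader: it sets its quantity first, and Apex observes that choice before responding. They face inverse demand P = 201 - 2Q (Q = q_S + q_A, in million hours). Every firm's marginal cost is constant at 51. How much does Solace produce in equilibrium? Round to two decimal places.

37.50

The follower Apex best-responds to any q_S: π_A = (201 - 2Q)q_A - 51q_A.
∂π_A/∂q_A = 150 - 2q_S - 4q_A = 0 gives the reaction function q_A = (150 - 2q_S)/4.
The leader anticipates this reaction. Substituting into P = 201 - 2Q gives P = 126 - q_S, so π_S = (126 - q_S)q_S - 51q_S.
Maximising: ∂π_S/∂q_S = 75 - 2q_S = 0, giving q_S = 75/2.
Then q_A = (150 - 2·(75/2))/4 = 75/4.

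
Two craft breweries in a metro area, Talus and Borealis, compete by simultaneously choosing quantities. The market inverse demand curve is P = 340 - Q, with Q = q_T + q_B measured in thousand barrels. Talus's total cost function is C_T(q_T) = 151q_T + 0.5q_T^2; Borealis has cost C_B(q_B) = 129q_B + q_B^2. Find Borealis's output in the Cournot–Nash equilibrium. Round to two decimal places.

40.36

Talus's profit: π_T = (340 - Q)q_T - (151q_T + (1/2)q_T²). Setting ∂π_T/∂q_T = 0: 189 - 3q_T - (q_B) = 0.
Borealis's first-order condition: 211 - 4q_B - (q_T) = 0.
Best responses: q_T = (189 - q_B)/3, q_B = (211 - q_T)/4.
Solving the pair: q_T = 545/11, q_B = 444/11.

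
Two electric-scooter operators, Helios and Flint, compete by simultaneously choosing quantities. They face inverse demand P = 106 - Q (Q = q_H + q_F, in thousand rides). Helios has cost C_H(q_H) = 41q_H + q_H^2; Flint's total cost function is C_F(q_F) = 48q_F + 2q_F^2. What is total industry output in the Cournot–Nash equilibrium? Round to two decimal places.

21.70

Helios's profit: π_H = (106 - Q)q_H - (41q_H + q_H²). Setting ∂π_H/∂q_H = 0: 65 - 4q_H - (q_F) = 0.
Flint's first-order condition: 58 - 6q_F - (q_H) = 0.
Rearranging gives the reaction functions q_H = (65 - q_F)/4 and q_F = (58 - q_H)/6.
Substituting one into the other gives q_H = 332/23 and q_F = 167/23.
Total output Q = 332/23 + 167/23 = 499/23.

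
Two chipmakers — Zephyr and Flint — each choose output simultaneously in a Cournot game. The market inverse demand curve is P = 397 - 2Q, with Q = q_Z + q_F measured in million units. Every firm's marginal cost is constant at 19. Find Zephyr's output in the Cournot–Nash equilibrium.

63

Each firm earns π_i = (397 - 2Q)q_i - 19q_i.
Setting ∂π_i/∂q_i = 0 with rivals' quantities fixed: 378 - 4q_i - 2q_j = 0.
By symmetry each firm produces the same amount; substituting q_j = q_i yields q_i = 378/6 = 63.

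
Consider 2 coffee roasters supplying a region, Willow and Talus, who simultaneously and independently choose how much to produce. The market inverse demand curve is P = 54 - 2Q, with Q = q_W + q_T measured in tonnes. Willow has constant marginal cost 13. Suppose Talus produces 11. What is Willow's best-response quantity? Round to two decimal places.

4.75

With the rival's output fixed at 11, Willow's profit is π_W = (54 - 2·11 - 2q_W)q_W - (13q_W) = (32 - 2q_W)q_W - (13q_W).
∂π_W/∂q_W = 19 - 4q_W = 0, so q_W = 19/4.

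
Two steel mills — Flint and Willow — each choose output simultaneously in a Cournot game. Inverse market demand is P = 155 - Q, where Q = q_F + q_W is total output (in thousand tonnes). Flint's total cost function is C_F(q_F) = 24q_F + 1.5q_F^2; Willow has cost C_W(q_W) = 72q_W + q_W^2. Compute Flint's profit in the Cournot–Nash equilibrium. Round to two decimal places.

1346.82

Flint's profit: π_F = (155 - Q)q_F - (24q_F + (3/2)q_F²). Setting ∂π_F/∂q_F = 0: 131 - 5q_F - (q_W) = 0.
Willow's first-order condition: 83 - 4q_W - (q_F) = 0.
Rearranging gives the reaction functions q_F = (131 - q_W)/5 and q_W = (83 - q_F)/4.
Solving the pair: q_F = 441/19, q_W = 284/19.
Price P = 155 - 725/19 = 116.8421.
Flint's profit: 116.8421·(441/19) - 24·(441/19) - (3/2)(441/19)² = 1346.8213.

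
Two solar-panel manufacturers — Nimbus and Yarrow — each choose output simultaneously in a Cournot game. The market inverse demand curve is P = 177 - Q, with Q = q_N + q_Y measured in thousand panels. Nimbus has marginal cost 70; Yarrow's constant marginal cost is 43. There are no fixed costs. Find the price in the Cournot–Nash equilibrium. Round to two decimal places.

Nimbus's profit: π_N = (177 - Q)q_N - (70q_N). Setting ∂π_N/∂q_N = 0: 107 - 2q_N - (q_Y) = 0.
Yarrow's first-order condition: 134 - 2q_Y - (q_N) = 0.
Best responses: q_N = (107 - q_Y)/2, q_Y = (134 - q_N)/2.
Substituting one into the other gives q_N = 80/3 and q_Y = 161/3.
Total output Q = 241/3, so price P = 177 - 241/3 = 290/3.

96.67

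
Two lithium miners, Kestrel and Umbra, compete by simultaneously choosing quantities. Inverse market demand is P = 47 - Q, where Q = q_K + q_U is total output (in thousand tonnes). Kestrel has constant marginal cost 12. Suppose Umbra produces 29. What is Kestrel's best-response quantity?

With the rival's output fixed at 29, Kestrel's profit is π_K = (47 - 29 - q_K)q_K - (12q_K) = (18 - q_K)q_K - (12q_K).
∂π_K/∂q_K = 6 - 2q_K = 0, so q_K = 3.

3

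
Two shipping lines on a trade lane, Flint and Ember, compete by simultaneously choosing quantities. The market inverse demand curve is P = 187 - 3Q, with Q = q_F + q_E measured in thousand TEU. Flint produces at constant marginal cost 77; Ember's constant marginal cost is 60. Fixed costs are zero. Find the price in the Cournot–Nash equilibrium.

108

Flint's profit: π_F = (187 - 3Q)q_F - (77q_F). Setting ∂π_F/∂q_F = 0: 110 - 6q_F - 3(q_E) = 0.
Ember's first-order condition: 127 - 6q_E - 3(q_F) = 0.
Best responses: q_F = (110 - 3q_E)/6, q_E = (127 - 3q_F)/6.
Substituting one into the other gives q_F = 31/3 and q_E = 16.
Total output Q = 79/3, so price P = 187 - 3·(79/3) = 108.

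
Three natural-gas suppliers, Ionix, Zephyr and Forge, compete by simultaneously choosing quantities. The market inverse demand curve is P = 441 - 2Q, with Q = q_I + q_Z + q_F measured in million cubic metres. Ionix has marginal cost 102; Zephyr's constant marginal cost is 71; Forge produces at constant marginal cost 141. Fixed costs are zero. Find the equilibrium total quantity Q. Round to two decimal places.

Ionix's profit: π_I = (441 - 2Q)q_I - (102q_I). Setting ∂π_I/∂q_I = 0: 339 - 4q_I - 2(q_Z + q_F) = 0.
Zephyr's first-order condition: 370 - 4q_Z - 2(q_I + q_F) = 0.
Forge's profit: π_F = (441 - 2Q)q_F - (141q_F). Setting ∂π_F/∂q_F = 0: 300 - 4q_F - 2(q_I + q_Z) = 0.
Adding the 3 first-order conditions: 1009 − 8Q = 0, so Q = 1009/8.
Back-substituting: q_I = (339 − 1009/4)/2 = 347/8, q_Z = (370 − 1009/4)/2 = 471/8, q_F = (300 − 1009/4)/2 = 191/8.
Total output Q = 347/8 + 471/8 + 191/8 = 1009/8.

126.13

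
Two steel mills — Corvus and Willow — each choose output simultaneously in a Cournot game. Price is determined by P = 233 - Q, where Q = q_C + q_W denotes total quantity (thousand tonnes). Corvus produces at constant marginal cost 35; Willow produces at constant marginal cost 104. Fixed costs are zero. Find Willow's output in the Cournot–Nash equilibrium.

Corvus's profit: π_C = (233 - Q)q_C - (35q_C). Setting ∂π_C/∂q_C = 0: 198 - 2q_C - (q_W) = 0.
Willow's first-order condition: 129 - 2q_W - (q_C) = 0.
So q_C = (198 - q_W)/2 and q_W = (129 - q_C)/2.
Substituting one into the other gives q_C = 89 and q_W = 20.

20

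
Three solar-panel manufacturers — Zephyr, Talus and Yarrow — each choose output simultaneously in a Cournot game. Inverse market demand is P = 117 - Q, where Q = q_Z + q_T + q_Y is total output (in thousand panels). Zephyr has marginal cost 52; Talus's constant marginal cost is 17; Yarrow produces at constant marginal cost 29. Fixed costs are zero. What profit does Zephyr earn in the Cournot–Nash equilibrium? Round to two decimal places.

3.06

Zephyr's profit: π_Z = (117 - Q)q_Z - (52q_Z). Setting ∂π_Z/∂q_Z = 0: 65 - 2q_Z - (q_T + q_Y) = 0.
Talus's first-order condition: 100 - 2q_T - (q_Z + q_Y) = 0.
Yarrow's profit: π_Y = (117 - Q)q_Y - (29q_Y). Setting ∂π_Y/∂q_Y = 0: 88 - 2q_Y - (q_Z + q_T) = 0.
Adding the 3 first-order conditions: 253 − 4Q = 0, so Q = 253/4.
Back-substituting: q_Z = (65 − 253/4) = 7/4, q_T = (100 − 253/4) = 147/4, q_Y = (88 − 253/4) = 99/4.
Price P = 117 - 253/4 = 215/4.
Zephyr's profit: (215/4 - 52)·(7/4) = 49/16.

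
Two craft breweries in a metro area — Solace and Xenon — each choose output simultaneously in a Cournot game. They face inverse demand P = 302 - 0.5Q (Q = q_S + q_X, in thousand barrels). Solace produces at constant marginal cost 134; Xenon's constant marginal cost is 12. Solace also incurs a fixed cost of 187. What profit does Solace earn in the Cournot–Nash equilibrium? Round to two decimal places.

283.22

Solace's profit: π_S = (302 - 0.5Q)q_S - (134q_S). Setting ∂π_S/∂q_S = 0: 168 - q_S - (1/2)(q_X) = 0.
Xenon's first-order condition: 290 - q_X - (1/2)(q_S) = 0.
Rearranging gives the reaction functions q_S = (168 - (1/2)q_X) and q_X = (290 - (1/2)q_S).
Solving the pair: q_S = 92/3, q_X = 824/3.
Price P = 302 - (1/2)·(916/3) = 448/3.
Solace's profit: (448/3 - 134)·(92/3) - 187 = 283.2222.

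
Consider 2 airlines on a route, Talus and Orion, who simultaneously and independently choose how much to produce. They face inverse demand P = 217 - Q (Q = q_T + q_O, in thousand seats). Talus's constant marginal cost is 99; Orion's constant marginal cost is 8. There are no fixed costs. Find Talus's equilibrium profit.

Talus's profit: π_T = (217 - Q)q_T - (99q_T). Setting ∂π_T/∂q_T = 0: 118 - 2q_T - (q_O) = 0.
Orion's first-order condition: 209 - 2q_O - (q_T) = 0.
Best responses: q_T = (118 - q_O)/2, q_O = (209 - q_T)/2.
Solving the pair: q_T = 9, q_O = 100.
Price P = 217 - 109 = 108.
Talus's profit: (108 - 99)·9 = 81.

81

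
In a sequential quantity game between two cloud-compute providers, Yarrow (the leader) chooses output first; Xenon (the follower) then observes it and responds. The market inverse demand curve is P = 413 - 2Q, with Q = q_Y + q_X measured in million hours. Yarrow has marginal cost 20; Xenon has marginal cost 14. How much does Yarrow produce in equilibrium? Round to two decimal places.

96.75

The follower Xenon best-responds to any q_Y: π_X = (413 - 2Q)q_X - 14q_X.
Setting the follower's marginal profit to zero, 399 - 2q_Y - 4q_X = 0, i.e. q_X = (399 - 2q_Y)/4.
Yarrow substitutes q_X(q_Y) into its own profit: π_Y = q_Y(413 - 2q_Y - (399 - 2q_Y)/2) - 20q_Y = (427/2 - q_Y)q_Y - 20q_Y.
The leader's first-order condition 387/2 - 2q_Y = 0 yields q_Y = 387/4.
Then q_X = (399 - 2·(387/4))/4 = 411/8.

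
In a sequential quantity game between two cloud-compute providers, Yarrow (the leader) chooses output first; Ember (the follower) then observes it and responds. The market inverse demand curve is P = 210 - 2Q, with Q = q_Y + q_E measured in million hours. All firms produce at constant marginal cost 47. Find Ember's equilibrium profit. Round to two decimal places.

830.28

The follower Ember best-responds to any q_Y: π_E = (210 - 2Q)q_E - 47q_E.
Follower FOC: 163 - 2q_Y - 4q_E = 0, so q_E(q_Y) = (163 - 2q_Y)/4.
The leader anticipates this reaction. Substituting into P = 210 - 2Q gives P = 257/2 - q_Y, so π_Y = (257/2 - q_Y)q_Y - 47q_Y.
Leader FOC: 163/2 - 2q_Y = 0, so q_Y = 163/4.
Then q_E = (163 - 2·(163/4))/4 = 163/8.
Price P = 210 - 2·(489/8) = 351/4.
Ember's profit: (351/4 - 47)·(163/8) = 830.2813.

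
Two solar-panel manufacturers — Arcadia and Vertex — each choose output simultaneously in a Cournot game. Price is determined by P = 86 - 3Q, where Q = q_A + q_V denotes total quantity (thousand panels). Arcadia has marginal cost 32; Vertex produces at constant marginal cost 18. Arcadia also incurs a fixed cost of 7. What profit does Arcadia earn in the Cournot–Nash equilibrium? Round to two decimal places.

52.26

Arcadia's profit: π_A = (86 - 3Q)q_A - (32q_A). Setting ∂π_A/∂q_A = 0: 54 - 6q_A - 3(q_V) = 0.
Vertex's first-order condition: 68 - 6q_V - 3(q_A) = 0.
Rearranging gives the reaction functions q_A = (54 - 3q_V)/6 and q_V = (68 - 3q_A)/6.
Solving the pair: q_A = 40/9, q_V = 82/9.
Price P = 86 - 3·(122/9) = 136/3.
Arcadia's profit: (136/3 - 32)·(40/9) - 7 = 1411/27.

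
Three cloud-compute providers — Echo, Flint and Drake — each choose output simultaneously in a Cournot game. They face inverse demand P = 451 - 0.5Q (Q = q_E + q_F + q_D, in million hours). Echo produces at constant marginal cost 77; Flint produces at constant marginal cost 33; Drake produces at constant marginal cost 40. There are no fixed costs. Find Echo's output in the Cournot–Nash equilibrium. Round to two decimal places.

146.50

Echo's profit: π_E = (451 - 0.5Q)q_E - (77q_E). Setting ∂π_E/∂q_E = 0: 374 - q_E - (1/2)(q_F + q_D) = 0.
Flint's first-order condition: 418 - q_F - (1/2)(q_E + q_D) = 0.
Drake's first-order condition: 411 - q_D - (1/2)(q_E + q_F) = 0.
Adding the 3 conditions: 1203 − Q − Q = 0, i.e. Q = 1203/2.
Back-substituting: q_E = (374 − 1203/4)/(1/2) = 293/2, q_F = (418 − 1203/4)/(1/2) = 469/2, q_D = (411 − 1203/4)/(1/2) = 441/2.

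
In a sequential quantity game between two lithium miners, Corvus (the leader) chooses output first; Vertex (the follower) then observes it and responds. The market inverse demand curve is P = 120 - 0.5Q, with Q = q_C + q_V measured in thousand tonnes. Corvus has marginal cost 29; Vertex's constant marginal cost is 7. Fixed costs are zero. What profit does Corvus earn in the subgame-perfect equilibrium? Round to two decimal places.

1190.25

The follower Vertex best-responds to any q_C: π_V = (120 - 0.5Q)q_V - 7q_V.
Follower FOC: 113 - (1/2)q_C - q_V = 0, so q_V(q_C) = (113 - (1/2)q_C).
The leader anticipates this reaction. Substituting into P = 120 - 0.5Q gives P = 127/2 - (1/4)q_C, so π_C = (127/2 - (1/4)q_C)q_C - 29q_C.
Maximising: ∂π_C/∂q_C = 69/2 - (1/2)q_C = 0, giving q_C = 69.
Then q_V = (113 - (1/2)·69) = 157/2.
Price P = 120 - (1/2)·(295/2) = 185/4.
Corvus's profit: (185/4 - 29)·69 = 1190.2500.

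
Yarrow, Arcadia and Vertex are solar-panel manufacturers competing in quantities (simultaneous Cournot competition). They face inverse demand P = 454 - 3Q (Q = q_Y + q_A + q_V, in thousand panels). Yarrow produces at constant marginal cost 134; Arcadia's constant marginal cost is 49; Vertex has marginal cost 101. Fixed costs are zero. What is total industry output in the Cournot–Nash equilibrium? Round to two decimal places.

Yarrow's profit: π_Y = (454 - 3Q)q_Y - (134q_Y). Setting ∂π_Y/∂q_Y = 0: 320 - 6q_Y - 3(q_A + q_V) = 0.
Arcadia's first-order condition: 405 - 6q_A - 3(q_Y + q_V) = 0.
Vertex's first-order condition: 353 - 6q_V - 3(q_Y + q_A) = 0.
Summing all 3 equations gives 1078 − 12Q = 0, hence Q = 539/6.
Back-substituting: q_Y = (320 − 539/2)/3 = 101/6, q_A = (405 − 539/2)/3 = 271/6, q_V = (353 − 539/2)/3 = 167/6.
Total output Q = 101/6 + 271/6 + 167/6 = 539/6.

89.83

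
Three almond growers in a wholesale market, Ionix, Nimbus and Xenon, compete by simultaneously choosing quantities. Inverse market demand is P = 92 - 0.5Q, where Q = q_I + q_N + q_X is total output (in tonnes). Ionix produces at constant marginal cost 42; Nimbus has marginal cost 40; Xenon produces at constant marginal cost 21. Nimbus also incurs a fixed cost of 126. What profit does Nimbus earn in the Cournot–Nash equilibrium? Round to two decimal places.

Ionix's profit: π_I = (92 - 0.5Q)q_I - (42q_I). Setting ∂π_I/∂q_I = 0: 50 - q_I - (1/2)(q_N + q_X) = 0.
Nimbus's first-order condition: 52 - q_N - (1/2)(q_I + q_X) = 0.
Xenon's profit: π_X = (92 - 0.5Q)q_X - (21q_X). Setting ∂π_X/∂q_X = 0: 71 - q_X - (1/2)(q_I + q_N) = 0.
Adding the 3 first-order conditions: 173 − 2Q = 0, so Q = 173/2.
Back-substituting: q_I = (50 − 173/4)/(1/2) = 27/2, q_N = (52 − 173/4)/(1/2) = 35/2, q_X = (71 − 173/4)/(1/2) = 111/2.
Price P = 92 - (1/2)·(173/2) = 195/4.
Nimbus's profit: (195/4 - 40)·(35/2) - 126 = 217/8.

27.13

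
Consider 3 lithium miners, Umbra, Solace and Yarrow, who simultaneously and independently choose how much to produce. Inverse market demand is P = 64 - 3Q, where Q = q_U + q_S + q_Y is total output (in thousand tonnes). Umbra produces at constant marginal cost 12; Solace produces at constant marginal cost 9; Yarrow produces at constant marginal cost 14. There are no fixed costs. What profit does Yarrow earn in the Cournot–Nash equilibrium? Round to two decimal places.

Umbra's profit: π_U = (64 - 3Q)q_U - (12q_U). Setting ∂π_U/∂q_U = 0: 52 - 6q_U - 3(q_S + q_Y) = 0.
Solace's profit: π_S = (64 - 3Q)q_S - (9q_S). Setting ∂π_S/∂q_S = 0: 55 - 6q_S - 3(q_U + q_Y) = 0.
Yarrow's profit: π_Y = (64 - 3Q)q_Y - (14q_Y). Setting ∂π_Y/∂q_Y = 0: 50 - 6q_Y - 3(q_U + q_S) = 0.
Adding the 3 first-order conditions: 157 − 12Q = 0, so Q = 157/12.
Back-substituting: q_U = (52 − 157/4)/3 = 17/4, q_S = (55 − 157/4)/3 = 21/4, q_Y = (50 − 157/4)/3 = 43/12.
Price P = 64 - 3·(157/12) = 99/4.
Yarrow's profit: (99/4 - 14)·(43/12) = 1849/48.

38.52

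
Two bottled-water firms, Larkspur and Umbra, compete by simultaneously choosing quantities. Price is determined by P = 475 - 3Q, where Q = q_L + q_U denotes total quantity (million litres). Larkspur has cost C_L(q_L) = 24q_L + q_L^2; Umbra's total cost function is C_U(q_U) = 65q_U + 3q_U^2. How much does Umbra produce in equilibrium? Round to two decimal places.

Larkspur's profit: π_L = (475 - 3Q)q_L - (24q_L + q_L²). Setting ∂π_L/∂q_L = 0: 451 - 8q_L - 3(q_U) = 0.
Umbra's profit: π_U = (475 - 3Q)q_U - (65q_U + 3q_U²). Setting ∂π_U/∂q_U = 0: 410 - 12q_U - 3(q_L) = 0.
So q_L = (451 - 3q_U)/8 and q_U = (410 - 3q_L)/12.
Solving the pair: q_L = 1394/29, q_U = 1927/87.

22.15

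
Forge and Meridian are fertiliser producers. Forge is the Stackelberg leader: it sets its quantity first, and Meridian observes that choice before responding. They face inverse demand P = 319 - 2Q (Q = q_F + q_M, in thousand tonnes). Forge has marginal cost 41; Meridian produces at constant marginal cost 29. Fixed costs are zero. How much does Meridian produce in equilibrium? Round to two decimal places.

39.25

The follower Meridian best-responds to any q_F: π_M = (319 - 2Q)q_M - 29q_M.
∂π_M/∂q_M = 290 - 2q_F - 4q_M = 0 gives the reaction function q_M = (290 - 2q_F)/4.
Forge substitutes q_M(q_F) into its own profit: π_F = q_F(319 - 2q_F - (290 - 2q_F)/2) - 41q_F = (174 - q_F)q_F - 41q_F.
The leader's first-order condition 133 - 2q_F = 0 yields q_F = 133/2.
Then q_M = (290 - 2·(133/2))/4 = 157/4.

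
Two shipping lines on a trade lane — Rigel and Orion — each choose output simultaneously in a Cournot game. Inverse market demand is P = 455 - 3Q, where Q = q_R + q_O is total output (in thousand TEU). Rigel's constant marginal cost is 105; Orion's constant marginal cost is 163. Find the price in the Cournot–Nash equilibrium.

Rigel's profit: π_R = (455 - 3Q)q_R - (105q_R). Setting ∂π_R/∂q_R = 0: 350 - 6q_R - 3(q_O) = 0.
Orion's profit: π_O = (455 - 3Q)q_O - (163q_O). Setting ∂π_O/∂q_O = 0: 292 - 6q_O - 3(q_R) = 0.
Rearranging gives the reaction functions q_R = (350 - 3q_O)/6 and q_O = (292 - 3q_R)/6.
Solving the pair: q_R = 136/3, q_O = 26.
Total output Q = 214/3, so price P = 455 - 3·(214/3) = 241.

241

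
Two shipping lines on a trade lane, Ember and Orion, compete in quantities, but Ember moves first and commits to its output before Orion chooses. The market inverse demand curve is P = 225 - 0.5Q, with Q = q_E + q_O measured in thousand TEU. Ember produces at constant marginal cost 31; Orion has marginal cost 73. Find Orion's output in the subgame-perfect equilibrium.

34

The follower Orion best-responds to any q_E: π_O = (225 - 0.5Q)q_O - 73q_O.
Setting the follower's marginal profit to zero, 152 - (1/2)q_E - q_O = 0, i.e. q_O = (152 - (1/2)q_E).
Ember substitutes q_O(q_E) into its own profit: π_E = q_E(225 - (1/2)q_E - (152 - (1/2)q_E)/2) - 31q_E = (149 - (1/4)q_E)q_E - 31q_E.
The leader's first-order condition 118 - (1/2)q_E = 0 yields q_E = 236.
Then q_O = (152 - (1/2)·236) = 34.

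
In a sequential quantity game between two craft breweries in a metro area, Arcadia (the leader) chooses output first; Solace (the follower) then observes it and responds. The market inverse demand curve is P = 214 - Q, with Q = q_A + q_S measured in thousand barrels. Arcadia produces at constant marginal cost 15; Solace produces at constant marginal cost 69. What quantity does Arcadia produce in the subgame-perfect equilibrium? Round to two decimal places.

126.50

Solve by backward induction. Given q_A, the follower Solace maximises π_S = (214 - q_A - q_S)q_S - 69q_S.
∂π_S/∂q_S = 145 - q_A - 2q_S = 0 gives the reaction function q_S = (145 - q_A)/2.
The leader anticipates this reaction. Substituting into P = 214 - Q gives P = 283/2 - (1/2)q_A, so π_A = (283/2 - (1/2)q_A)q_A - 15q_A.
Leader FOC: 253/2 - q_A = 0, so q_A = 253/2.
Then q_S = (145 - 253/2)/2 = 37/4.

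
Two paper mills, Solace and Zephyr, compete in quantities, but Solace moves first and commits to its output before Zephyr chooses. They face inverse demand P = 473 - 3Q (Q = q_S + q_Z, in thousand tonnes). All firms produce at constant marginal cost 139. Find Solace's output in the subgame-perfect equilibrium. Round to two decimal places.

The follower Zephyr best-responds to any q_S: π_Z = (473 - 3Q)q_Z - 139q_Z.
∂π_Z/∂q_Z = 334 - 3q_S - 6q_Z = 0 gives the reaction function q_Z = (334 - 3q_S)/6.
Solace substitutes q_Z(q_S) into its own profit: π_S = q_S(473 - 3q_S - (334 - 3q_S)/2) - 139q_S = (306 - (3/2)q_S)q_S - 139q_S.
The leader's first-order condition 167 - 3q_S = 0 yields q_S = 167/3.
Then q_Z = (334 - 3·(167/3))/6 = 167/6.

55.67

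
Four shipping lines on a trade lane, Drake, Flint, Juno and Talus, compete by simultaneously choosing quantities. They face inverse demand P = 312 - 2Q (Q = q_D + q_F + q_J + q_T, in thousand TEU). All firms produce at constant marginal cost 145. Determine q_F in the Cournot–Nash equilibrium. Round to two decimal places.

16.70

A representative firm's profit is π_i = q_i(312 - 2Q) - 145q_i.
First-order condition (treating rivals' output as given): 167 - 4q_i - 2·Σ_{j≠i} q_j = 0.
By symmetry each firm produces the same amount; substituting Σ_{j≠i} q_j = 3q_i yields q_i = 167/10.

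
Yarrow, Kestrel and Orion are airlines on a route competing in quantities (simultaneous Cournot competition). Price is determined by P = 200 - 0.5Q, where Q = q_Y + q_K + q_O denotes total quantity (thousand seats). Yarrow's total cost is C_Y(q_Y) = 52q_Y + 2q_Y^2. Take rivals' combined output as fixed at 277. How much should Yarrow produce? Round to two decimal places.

1.90

With rivals' combined output fixed at 277, Yarrow's profit is π_Y = (200 - (1/2)·277 - (1/2)q_Y)q_Y - (52q_Y + 2q_Y²) = (123/2 - (1/2)q_Y)q_Y - (52q_Y + 2q_Y²).
∂π_Y/∂q_Y = 19/2 - 5q_Y = 0, so q_Y = 19/10.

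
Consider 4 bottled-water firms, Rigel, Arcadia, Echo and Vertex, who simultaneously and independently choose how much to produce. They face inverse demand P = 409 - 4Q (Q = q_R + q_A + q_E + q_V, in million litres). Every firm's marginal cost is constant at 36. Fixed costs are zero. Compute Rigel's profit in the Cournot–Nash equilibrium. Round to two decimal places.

A representative firm's profit is π_i = q_i(409 - 4Q) - 36q_i.
Setting ∂π_i/∂q_i = 0 with rivals' quantities fixed: 373 - 8q_i - 4·Σ_{j≠i} q_j = 0.
By symmetry each firm produces the same amount; substituting Σ_{j≠i} q_j = 3q_i yields q_i = 373/20.
Price P = 409 - 4·(373/5) = 553/5.
Rigel's profit: (553/5 - 36)·(373/20) = 1391.2900.

1391.29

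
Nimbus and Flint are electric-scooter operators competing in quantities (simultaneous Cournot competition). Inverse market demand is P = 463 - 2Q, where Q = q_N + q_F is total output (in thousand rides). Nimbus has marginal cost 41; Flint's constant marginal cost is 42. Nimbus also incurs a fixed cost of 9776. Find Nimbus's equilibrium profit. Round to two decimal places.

164.50

Nimbus's profit: π_N = (463 - 2Q)q_N - (41q_N). Setting ∂π_N/∂q_N = 0: 422 - 4q_N - 2(q_F) = 0.
Flint's profit: π_F = (463 - 2Q)q_F - (42q_F). Setting ∂π_F/∂q_F = 0: 421 - 4q_F - 2(q_N) = 0.
Rearranging gives the reaction functions q_N = (422 - 2q_F)/4 and q_F = (421 - 2q_N)/4.
Substituting one into the other gives q_N = 141/2 and q_F = 70.
Price P = 463 - 2·(281/2) = 182.
Nimbus's profit: (182 - 41)·(141/2) - 9776 = 329/2.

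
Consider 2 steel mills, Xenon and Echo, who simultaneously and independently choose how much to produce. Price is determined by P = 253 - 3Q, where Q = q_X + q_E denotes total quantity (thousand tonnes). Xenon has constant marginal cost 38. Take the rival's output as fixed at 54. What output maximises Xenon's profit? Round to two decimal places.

With the rival's output fixed at 54, Xenon's profit is π_X = (253 - 3·54 - 3q_X)q_X - (38q_X) = (91 - 3q_X)q_X - (38q_X).
∂π_X/∂q_X = 53 - 6q_X = 0, so q_X = 53/6.

8.83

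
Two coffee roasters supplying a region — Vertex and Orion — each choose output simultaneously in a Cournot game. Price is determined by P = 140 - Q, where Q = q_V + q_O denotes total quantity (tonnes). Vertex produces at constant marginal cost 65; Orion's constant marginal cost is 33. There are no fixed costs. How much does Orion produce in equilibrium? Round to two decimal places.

46.33

Vertex's profit: π_V = (140 - Q)q_V - (65q_V). Setting ∂π_V/∂q_V = 0: 75 - 2q_V - (q_O) = 0.
Orion's first-order condition: 107 - 2q_O - (q_V) = 0.
So q_V = (75 - q_O)/2 and q_O = (107 - q_V)/2.
Substituting one into the other gives q_V = 43/3 and q_O = 139/3.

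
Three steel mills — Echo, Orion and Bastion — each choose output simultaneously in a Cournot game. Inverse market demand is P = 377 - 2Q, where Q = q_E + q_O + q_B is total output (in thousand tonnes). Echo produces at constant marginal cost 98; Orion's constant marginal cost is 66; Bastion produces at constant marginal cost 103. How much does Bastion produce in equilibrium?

29

Echo's profit: π_E = (377 - 2Q)q_E - (98q_E). Setting ∂π_E/∂q_E = 0: 279 - 4q_E - 2(q_O + q_B) = 0.
Orion's profit: π_O = (377 - 2Q)q_O - (66q_O). Setting ∂π_O/∂q_O = 0: 311 - 4q_O - 2(q_E + q_B) = 0.
Bastion's first-order condition: 274 - 4q_B - 2(q_E + q_O) = 0.
Adding the 3 conditions: 864 − 4Q − 4Q = 0, i.e. Q = 108.
Back-substituting: q_E = (279 − 216)/2 = 63/2, q_O = (311 − 216)/2 = 95/2, q_B = (274 − 216)/2 = 29.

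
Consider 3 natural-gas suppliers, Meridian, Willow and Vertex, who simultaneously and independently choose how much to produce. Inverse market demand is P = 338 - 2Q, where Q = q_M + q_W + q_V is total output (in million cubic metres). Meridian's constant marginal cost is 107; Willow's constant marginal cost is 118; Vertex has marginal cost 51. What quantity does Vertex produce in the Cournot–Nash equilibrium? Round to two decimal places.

Meridian's profit: π_M = (338 - 2Q)q_M - (107q_M). Setting ∂π_M/∂q_M = 0: 231 - 4q_M - 2(q_W + q_V) = 0.
Willow's profit: π_W = (338 - 2Q)q_W - (118q_W). Setting ∂π_W/∂q_W = 0: 220 - 4q_W - 2(q_M + q_V) = 0.
Vertex's first-order condition: 287 - 4q_V - 2(q_M + q_W) = 0.
Adding the 3 first-order conditions: 738 − 8Q = 0, so Q = 369/4.
Back-substituting: q_M = (231 − 369/2)/2 = 93/4, q_W = (220 − 369/2)/2 = 71/4, q_V = (287 − 369/2)/2 = 205/4.

51.25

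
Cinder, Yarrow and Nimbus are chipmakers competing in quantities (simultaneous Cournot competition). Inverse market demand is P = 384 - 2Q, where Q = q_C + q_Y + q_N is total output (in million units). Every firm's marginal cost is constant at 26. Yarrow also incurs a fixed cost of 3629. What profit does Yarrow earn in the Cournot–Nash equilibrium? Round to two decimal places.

376.13

A representative firm's profit is π_i = q_i(384 - 2Q) - 26q_i.
Setting ∂π_i/∂q_i = 0 with rivals' quantities fixed: 358 - 4q_i - 2·Σ_{j≠i} q_j = 0.
By symmetry each firm produces the same amount; substituting Σ_{j≠i} q_j = 2q_i yields q_i = 358/8 = 179/4.
Price P = 384 - 2·(537/4) = 231/2.
Yarrow's profit: (231/2 - 26)·(179/4) - 3629 = 376.1250.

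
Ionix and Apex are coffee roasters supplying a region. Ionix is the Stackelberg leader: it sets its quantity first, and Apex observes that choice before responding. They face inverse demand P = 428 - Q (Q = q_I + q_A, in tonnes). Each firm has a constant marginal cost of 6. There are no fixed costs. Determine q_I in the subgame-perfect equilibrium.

211

The follower Apex best-responds to any q_I: π_A = (428 - Q)q_A - 6q_A.
∂π_A/∂q_A = 422 - q_I - 2q_A = 0 gives the reaction function q_A = (422 - q_I)/2.
Ionix substitutes q_A(q_I) into its own profit: π_I = q_I(428 - q_I - (422 - q_I)/2) - 6q_I = (217 - (1/2)q_I)q_I - 6q_I.
The leader's first-order condition 211 - q_I = 0 yields q_I = 211.
Then q_A = (422 - 211)/2 = 211/2.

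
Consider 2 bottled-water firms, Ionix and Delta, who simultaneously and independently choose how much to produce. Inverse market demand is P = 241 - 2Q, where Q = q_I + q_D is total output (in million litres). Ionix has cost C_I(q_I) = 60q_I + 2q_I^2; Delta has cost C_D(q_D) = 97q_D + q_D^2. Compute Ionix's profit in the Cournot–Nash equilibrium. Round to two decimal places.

Ionix's profit: π_I = (241 - 2Q)q_I - (60q_I + 2q_I²). Setting ∂π_I/∂q_I = 0: 181 - 8q_I - 2(q_D) = 0.
Delta's profit: π_D = (241 - 2Q)q_D - (97q_D + q_D²). Setting ∂π_D/∂q_D = 0: 144 - 6q_D - 2(q_I) = 0.
Rearranging gives the reaction functions q_I = (181 - 2q_D)/8 and q_D = (144 - 2q_I)/6.
Solving the pair: q_I = 399/22, q_D = 395/22.
Price P = 241 - 2·(397/11) = 1857/11.
Ionix's profit: (1857/11)·(399/22) - 60·(399/22) - 2(399/22)² = 1315.7107.

1315.71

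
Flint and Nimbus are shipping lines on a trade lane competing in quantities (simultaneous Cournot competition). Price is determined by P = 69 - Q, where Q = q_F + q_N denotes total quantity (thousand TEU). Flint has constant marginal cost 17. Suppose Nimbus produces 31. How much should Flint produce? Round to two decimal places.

10.50

With the rival's output fixed at 31, Flint's profit is π_F = (69 - 31 - q_F)q_F - (17q_F) = (38 - q_F)q_F - (17q_F).
∂π_F/∂q_F = 21 - 2q_F = 0, so q_F = 21/2.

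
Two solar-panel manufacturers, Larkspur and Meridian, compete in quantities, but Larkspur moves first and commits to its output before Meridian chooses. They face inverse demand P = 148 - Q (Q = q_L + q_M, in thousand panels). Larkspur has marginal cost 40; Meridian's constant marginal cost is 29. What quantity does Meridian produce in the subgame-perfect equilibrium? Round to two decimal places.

35.25

The follower Meridian best-responds to any q_L: π_M = (148 - Q)q_M - 29q_M.
Setting the follower's marginal profit to zero, 119 - q_L - 2q_M = 0, i.e. q_M = (119 - q_L)/2.
Larkspur substitutes q_M(q_L) into its own profit: π_L = q_L(148 - q_L - (119 - q_L)/2) - 40q_L = (177/2 - (1/2)q_L)q_L - 40q_L.
The leader's first-order condition 97/2 - q_L = 0 yields q_L = 97/2.
Then q_M = (119 - 97/2)/2 = 141/4.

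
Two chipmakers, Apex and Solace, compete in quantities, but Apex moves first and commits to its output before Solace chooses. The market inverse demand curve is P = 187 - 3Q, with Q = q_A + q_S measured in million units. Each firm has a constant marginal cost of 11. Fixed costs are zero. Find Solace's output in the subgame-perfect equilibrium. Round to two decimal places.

14.67

Solve by backward induction. Given q_A, the follower Solace maximises π_S = (187 - 3q_A - 3q_S)q_S - 11q_S.
Follower FOC: 176 - 3q_A - 6q_S = 0, so q_S(q_A) = (176 - 3q_A)/6.
The leader anticipates this reaction. Substituting into P = 187 - 3Q gives P = 99 - (3/2)q_A, so π_A = (99 - (3/2)q_A)q_A - 11q_A.
Maximising: ∂π_A/∂q_A = 88 - 3q_A = 0, giving q_A = 88/3.
Then q_S = (176 - 3·(88/3))/6 = 44/3.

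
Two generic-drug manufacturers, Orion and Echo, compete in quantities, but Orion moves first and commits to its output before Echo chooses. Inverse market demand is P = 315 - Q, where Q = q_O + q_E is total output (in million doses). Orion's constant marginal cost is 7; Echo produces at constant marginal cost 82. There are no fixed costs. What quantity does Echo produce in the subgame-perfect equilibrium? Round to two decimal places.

20.75

The follower Echo best-responds to any q_O: π_E = (315 - Q)q_E - 82q_E.
Setting the follower's marginal profit to zero, 233 - q_O - 2q_E = 0, i.e. q_E = (233 - q_O)/2.
The leader anticipates this reaction. Substituting into P = 315 - Q gives P = 397/2 - (1/2)q_O, so π_O = (397/2 - (1/2)q_O)q_O - 7q_O.
Leader FOC: 383/2 - q_O = 0, so q_O = 383/2.
Then q_E = (233 - 383/2)/2 = 83/4.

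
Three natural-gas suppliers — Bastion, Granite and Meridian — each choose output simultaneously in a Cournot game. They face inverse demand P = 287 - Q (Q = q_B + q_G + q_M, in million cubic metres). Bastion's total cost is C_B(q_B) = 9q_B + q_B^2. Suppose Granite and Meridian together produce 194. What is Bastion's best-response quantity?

With rivals' combined output fixed at 194, Bastion's profit is π_B = (287 - 194 - q_B)q_B - (9q_B + q_B²) = (93 - q_B)q_B - (9q_B + q_B²).
∂π_B/∂q_B = 84 - 4q_B = 0, so q_B = 21.

21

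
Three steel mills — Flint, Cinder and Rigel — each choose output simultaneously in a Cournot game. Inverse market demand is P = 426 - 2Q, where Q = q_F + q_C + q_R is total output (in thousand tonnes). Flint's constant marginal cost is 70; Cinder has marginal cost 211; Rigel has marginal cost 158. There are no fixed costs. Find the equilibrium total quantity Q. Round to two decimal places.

104.88

Flint's profit: π_F = (426 - 2Q)q_F - (70q_F). Setting ∂π_F/∂q_F = 0: 356 - 4q_F - 2(q_C + q_R) = 0.
Cinder's profit: π_C = (426 - 2Q)q_C - (211q_C). Setting ∂π_C/∂q_C = 0: 215 - 4q_C - 2(q_F + q_R) = 0.
Rigel's profit: π_R = (426 - 2Q)q_R - (158q_R). Setting ∂π_R/∂q_R = 0: 268 - 4q_R - 2(q_F + q_C) = 0.
Adding the 3 first-order conditions: 839 − 8Q = 0, so Q = 839/8.
Back-substituting: q_F = (356 − 839/4)/2 = 585/8, q_C = (215 − 839/4)/2 = 21/8, q_R = (268 − 839/4)/2 = 233/8.
Total output Q = 585/8 + 21/8 + 233/8 = 839/8.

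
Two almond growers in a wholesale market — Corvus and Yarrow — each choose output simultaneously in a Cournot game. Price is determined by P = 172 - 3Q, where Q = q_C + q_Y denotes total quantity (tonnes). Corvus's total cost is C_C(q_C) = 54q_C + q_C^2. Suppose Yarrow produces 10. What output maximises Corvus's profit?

With the rival's output fixed at 10, Corvus's profit is π_C = (172 - 3·10 - 3q_C)q_C - (54q_C + q_C²) = (142 - 3q_C)q_C - (54q_C + q_C²).
∂π_C/∂q_C = 88 - 8q_C = 0, so q_C = 11.

11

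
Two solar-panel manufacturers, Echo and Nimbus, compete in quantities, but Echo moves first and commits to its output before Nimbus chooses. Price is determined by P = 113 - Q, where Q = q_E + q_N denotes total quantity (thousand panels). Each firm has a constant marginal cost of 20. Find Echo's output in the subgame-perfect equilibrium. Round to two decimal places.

The follower Nimbus best-responds to any q_E: π_N = (113 - Q)q_N - 20q_N.
Follower FOC: 93 - q_E - 2q_N = 0, so q_N(q_E) = (93 - q_E)/2.
The leader anticipates this reaction. Substituting into P = 113 - Q gives P = 133/2 - (1/2)q_E, so π_E = (133/2 - (1/2)q_E)q_E - 20q_E.
The leader's first-order condition 93/2 - q_E = 0 yields q_E = 93/2.
Then q_N = (93 - 93/2)/2 = 93/4.

46.50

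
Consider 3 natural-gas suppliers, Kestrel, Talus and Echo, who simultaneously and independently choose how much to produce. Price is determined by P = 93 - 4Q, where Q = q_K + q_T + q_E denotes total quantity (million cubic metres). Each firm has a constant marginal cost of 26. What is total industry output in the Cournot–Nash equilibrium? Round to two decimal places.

12.56

A representative firm's profit is π_i = q_i(93 - 4Q) - 26q_i.
Setting ∂π_i/∂q_i = 0 with rivals' quantities fixed: 67 - 8q_i - 4·Σ_{j≠i} q_j = 0.
By symmetry each firm produces the same amount; substituting Σ_{j≠i} q_j = 2q_i yields q_i = 67/16.
Total output Q = 67/16 + 67/16 + 67/16 = 201/16.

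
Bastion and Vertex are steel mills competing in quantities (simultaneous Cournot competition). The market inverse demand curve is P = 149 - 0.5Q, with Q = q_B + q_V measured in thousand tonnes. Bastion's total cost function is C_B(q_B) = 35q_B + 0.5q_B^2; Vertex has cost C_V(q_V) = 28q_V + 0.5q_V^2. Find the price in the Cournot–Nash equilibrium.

Bastion's profit: π_B = (149 - 0.5Q)q_B - (35q_B + (1/2)q_B²). Setting ∂π_B/∂q_B = 0: 114 - 2q_B - (1/2)(q_V) = 0.
Vertex's first-order condition: 121 - 2q_V - (1/2)(q_B) = 0.
Rearranging gives the reaction functions q_B = (114 - (1/2)q_V)/2 and q_V = (121 - (1/2)q_B)/2.
Solving the pair: q_B = 134/3, q_V = 148/3.
Total output Q = 94, so price P = 149 - (1/2)·94 = 102.

102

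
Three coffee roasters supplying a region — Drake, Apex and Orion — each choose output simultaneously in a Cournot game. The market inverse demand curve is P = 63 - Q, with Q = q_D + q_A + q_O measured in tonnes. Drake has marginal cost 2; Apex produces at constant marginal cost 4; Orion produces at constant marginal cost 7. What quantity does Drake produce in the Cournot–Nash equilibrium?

17

Drake's profit: π_D = (63 - Q)q_D - (2q_D). Setting ∂π_D/∂q_D = 0: 61 - 2q_D - (q_A + q_O) = 0.
Apex's first-order condition: 59 - 2q_A - (q_D + q_O) = 0.
Orion's first-order condition: 56 - 2q_O - (q_D + q_A) = 0.
Adding the 3 conditions: 176 − 2Q − 2Q = 0, i.e. Q = 44.
Back-substituting: q_D = (61 − 44) = 17, q_A = (59 − 44) = 15, q_O = (56 − 44) = 12.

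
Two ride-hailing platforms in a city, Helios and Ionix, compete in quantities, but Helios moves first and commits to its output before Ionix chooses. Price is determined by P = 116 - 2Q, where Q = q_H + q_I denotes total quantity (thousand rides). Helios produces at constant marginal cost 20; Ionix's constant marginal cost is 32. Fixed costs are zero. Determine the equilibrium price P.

47

The follower Ionix best-responds to any q_H: π_I = (116 - 2Q)q_I - 32q_I.
Follower FOC: 84 - 2q_H - 4q_I = 0, so q_I(q_H) = (84 - 2q_H)/4.
Helios substitutes q_I(q_H) into its own profit: π_H = q_H(116 - 2q_H - (84 - 2q_H)/2) - 20q_H = (74 - q_H)q_H - 20q_H.
The leader's first-order condition 54 - 2q_H = 0 yields q_H = 27.
Then q_I = (84 - 2·27)/4 = 15/2.
Total output Q = 69/2, so price P = 116 - 2·(69/2) = 47.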